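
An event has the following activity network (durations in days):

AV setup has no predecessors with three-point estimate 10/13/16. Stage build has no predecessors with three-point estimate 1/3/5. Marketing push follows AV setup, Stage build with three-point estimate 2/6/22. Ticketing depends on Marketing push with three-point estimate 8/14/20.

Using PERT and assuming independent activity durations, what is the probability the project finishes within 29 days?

0.067

te_AV setup = (10 + 4·13 + 16)/6 = 78/6 = 13; σ²_AV setup = ((16−10)/6)² = 1.000
te_Stage build = (1 + 4·3 + 5)/6 = 18/6 = 3; σ²_Stage build = ((5−1)/6)² = 0.444
te_Marketing push = (2 + 4·6 + 22)/6 = 48/6 = 8; σ²_Marketing push = ((22−2)/6)² = 11.111
te_Ticketing = (8 + 4·14 + 20)/6 = 84/6 = 14; σ²_Ticketing = ((20−8)/6)² = 4.000

Forward pass:
ES_AV setup = 0; EF_AV setup = 13
ES_Stage build = 0; EF_Stage build = 3
ES_Marketing push = max(EF_AV setup=13, EF_Stage build=3) = 13; EF_Marketing push = 13+8 = 21
ES_Ticketing = 21; EF_Ticketing = 21+14 = 35
Expected project duration μ = 35 days. Critical path: AV setup → Marketing push → Ticketing.

Variance along critical path = 1.000 + 11.111 + 4.000 = 16.111; σ = √16.111 = 4.014 days.
Z = (29 − 35) / 4.014 = -1.495
P(T ≤ 29) = Φ(-1.495) ≈ 0.067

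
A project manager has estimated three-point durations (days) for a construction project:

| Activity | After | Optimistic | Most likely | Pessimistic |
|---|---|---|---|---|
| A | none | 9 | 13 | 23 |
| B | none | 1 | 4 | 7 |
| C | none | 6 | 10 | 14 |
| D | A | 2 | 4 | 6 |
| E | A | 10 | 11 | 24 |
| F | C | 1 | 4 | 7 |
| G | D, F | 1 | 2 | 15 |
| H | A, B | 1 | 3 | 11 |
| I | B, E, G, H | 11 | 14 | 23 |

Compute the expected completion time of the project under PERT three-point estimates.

te_A = (9 + 4·13 + 23)/6 = 84/6 = 14
te_B = (1 + 4·4 + 7)/6 = 24/6 = 4
te_C = (6 + 4·10 + 14)/6 = 60/6 = 10
te_D = (2 + 4·4 + 6)/6 = 24/6 = 4
te_E = (10 + 4·11 + 24)/6 = 78/6 = 13
te_F = (1 + 4·4 + 7)/6 = 24/6 = 4
te_G = (1 + 4·2 + 15)/6 = 24/6 = 4
te_H = (1 + 4·3 + 11)/6 = 24/6 = 4
te_I = (11 + 4·14 + 23)/6 = 90/6 = 15

Forward pass:
ES_A = 0; EF_A = 14
ES_B = 0; EF_B = 4
ES_C = 0; EF_C = 10
ES_D = 14; EF_D = 14+4 = 18
ES_E = 14; EF_E = 14+13 = 27
ES_F = 10; EF_F = 10+4 = 14
ES_G = max(EF_D=18, EF_F=14) = 18; EF_G = 18+4 = 22
ES_H = max(EF_A=14, EF_B=4) = 14; EF_H = 14+4 = 18
ES_I = max(EF_B=4, EF_E=27, EF_G=22, EF_H=18) = 27; EF_I = 27+15 = 42
Expected project duration μ = 42 days. Critical path: A → E → I.

42 days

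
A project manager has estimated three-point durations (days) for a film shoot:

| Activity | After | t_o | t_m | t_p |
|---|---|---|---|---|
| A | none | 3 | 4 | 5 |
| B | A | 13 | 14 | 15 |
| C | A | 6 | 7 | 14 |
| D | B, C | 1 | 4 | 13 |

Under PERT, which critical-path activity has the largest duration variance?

te_A = (3 + 4·4 + 5)/6 = 24/6 = 4; σ²_A = ((5−3)/6)² = 0.111
te_B = (13 + 4·14 + 15)/6 = 84/6 = 14; σ²_B = ((15−13)/6)² = 0.111
te_C = (6 + 4·7 + 14)/6 = 48/6 = 8; σ²_C = ((14−6)/6)² = 1.778
te_D = (1 + 4·4 + 13)/6 = 30/6 = 5; σ²_D = ((13−1)/6)² = 4.000

Forward pass:
ES_A = 0; EF_A = 4
ES_B = 4; EF_B = 4+14 = 18
ES_C = 4; EF_C = 4+8 = 12
ES_D = max(EF_B=18, EF_C=12) = 18; EF_D = 18+5 = 23
Expected project duration μ = 23 days. Critical path: A → B → D.

Variances on critical path: σ²_A=0.111, σ²_B=0.111, σ²_D=4.000.
Largest is σ²_D = 4.000.

D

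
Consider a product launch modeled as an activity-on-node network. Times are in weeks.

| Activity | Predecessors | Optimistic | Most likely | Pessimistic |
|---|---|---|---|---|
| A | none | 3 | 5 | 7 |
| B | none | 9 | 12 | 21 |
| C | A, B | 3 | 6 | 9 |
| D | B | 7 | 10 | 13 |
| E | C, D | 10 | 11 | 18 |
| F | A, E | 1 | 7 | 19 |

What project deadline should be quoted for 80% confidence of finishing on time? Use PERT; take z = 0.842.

te_A = (3 + 4·5 + 7)/6 = 30/6 = 5; σ²_A = ((7−3)/6)² = 0.444
te_B = (9 + 4·12 + 21)/6 = 78/6 = 13; σ²_B = ((21−9)/6)² = 4.000
te_C = (3 + 4·6 + 9)/6 = 36/6 = 6; σ²_C = ((9−3)/6)² = 1.000
te_D = (7 + 4·10 + 13)/6 = 60/6 = 10; σ²_D = ((13−7)/6)² = 1.000
te_E = (10 + 4·11 + 18)/6 = 72/6 = 12; σ²_E = ((18−10)/6)² = 1.778
te_F = (1 + 4·7 + 19)/6 = 48/6 = 8; σ²_F = ((19−1)/6)² = 9.000

Forward pass:
ES_A = 0; EF_A = 5
ES_B = 0; EF_B = 13
ES_C = max(EF_A=5, EF_B=13) = 13; EF_C = 13+6 = 19
ES_D = 13; EF_D = 13+10 = 23
ES_E = max(EF_C=19, EF_D=23) = 23; EF_E = 23+12 = 35
ES_F = max(EF_A=5, EF_E=35) = 35; EF_F = 35+8 = 43
Expected project duration μ = 43 weeks. Critical path: B → D → E → F.

Variance along critical path = 4.000 + 1.000 + 1.778 + 9.000 = 15.778; σ = 3.972 weeks.
D = μ + z·σ = 43 + 0.842·3.972 = 46.3 weeks

46.3 weeks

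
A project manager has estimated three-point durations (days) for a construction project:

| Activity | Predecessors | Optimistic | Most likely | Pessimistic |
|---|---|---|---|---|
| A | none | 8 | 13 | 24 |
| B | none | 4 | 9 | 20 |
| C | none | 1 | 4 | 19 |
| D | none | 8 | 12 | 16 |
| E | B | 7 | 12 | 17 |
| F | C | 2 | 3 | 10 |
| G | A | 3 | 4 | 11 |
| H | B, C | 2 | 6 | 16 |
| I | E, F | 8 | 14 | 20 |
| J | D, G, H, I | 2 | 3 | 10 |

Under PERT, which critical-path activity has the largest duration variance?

te_A = (8 + 4·13 + 24)/6 = 84/6 = 14; σ²_A = ((24−8)/6)² = 7.111
te_B = (4 + 4·9 + 20)/6 = 60/6 = 10; σ²_B = ((20−4)/6)² = 7.111
te_C = (1 + 4·4 + 19)/6 = 36/6 = 6; σ²_C = ((19−1)/6)² = 9.000
te_D = (8 + 4·12 + 16)/6 = 72/6 = 12; σ²_D = ((16−8)/6)² = 1.778
te_E = (7 + 4·12 + 17)/6 = 72/6 = 12; σ²_E = ((17−7)/6)² = 2.778
te_F = (2 + 4·3 + 10)/6 = 24/6 = 4; σ²_F = ((10−2)/6)² = 1.778
te_G = (3 + 4·4 + 11)/6 = 30/6 = 5; σ²_G = ((11−3)/6)² = 1.778
te_H = (2 + 4·6 + 16)/6 = 42/6 = 7; σ²_H = ((16−2)/6)² = 5.444
te_I = (8 + 4·14 + 20)/6 = 84/6 = 14; σ²_I = ((20−8)/6)² = 4.000
te_J = (2 + 4·3 + 10)/6 = 24/6 = 4; σ²_J = ((10−2)/6)² = 1.778

Forward pass:
ES_A = 0; EF_A = 14
ES_B = 0; EF_B = 10
ES_C = 0; EF_C = 6
ES_D = 0; EF_D = 12
ES_E = 10; EF_E = 10+12 = 22
ES_F = 6; EF_F = 6+4 = 10
ES_G = 14; EF_G = 14+5 = 19
ES_H = max(EF_B=10, EF_C=6) = 10; EF_H = 10+7 = 17
ES_I = max(EF_E=22, EF_F=10) = 22; EF_I = 22+14 = 36
ES_J = max(EF_D=12, EF_G=19, EF_H=17, EF_I=36) = 36; EF_J = 36+4 = 40
Expected project duration μ = 40 days. Critical path: B → E → I → J.

Variances on critical path: σ²_B=7.111, σ²_E=2.778, σ²_I=4.000, σ²_J=1.778.
Largest is σ²_B = 7.111.

B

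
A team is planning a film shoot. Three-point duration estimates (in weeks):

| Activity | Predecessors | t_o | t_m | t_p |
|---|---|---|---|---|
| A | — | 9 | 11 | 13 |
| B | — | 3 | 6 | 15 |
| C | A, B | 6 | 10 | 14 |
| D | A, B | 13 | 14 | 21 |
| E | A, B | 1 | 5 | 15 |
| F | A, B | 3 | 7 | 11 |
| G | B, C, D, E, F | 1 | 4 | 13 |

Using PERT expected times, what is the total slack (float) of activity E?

te_A = (9 + 4·11 + 13)/6 = 66/6 = 11
te_B = (3 + 4·6 + 15)/6 = 42/6 = 7
te_C = (6 + 4·10 + 14)/6 = 60/6 = 10
te_D = (13 + 4·14 + 21)/6 = 90/6 = 15
te_E = (1 + 4·5 + 15)/6 = 36/6 = 6
te_F = (3 + 4·7 + 11)/6 = 42/6 = 7
te_G = (1 + 4·4 + 13)/6 = 30/6 = 5

Forward pass:
ES_A = 0; EF_A = 11
ES_B = 0; EF_B = 7
ES_C = max(EF_A=11, EF_B=7) = 11; EF_C = 11+10 = 21
ES_D = max(EF_A=11, EF_B=7) = 11; EF_D = 11+15 = 26
ES_E = max(EF_A=11, EF_B=7) = 11; EF_E = 11+6 = 17
ES_F = max(EF_A=11, EF_B=7) = 11; EF_F = 11+7 = 18
ES_G = max(EF_B=7, EF_C=21, EF_D=26, EF_E=17, EF_F=18) = 26; EF_G = 26+5 = 31
Expected project duration μ = 31 weeks. Critical path: A → D → G.

Backward pass:
LF_G = 31; LS_G = 31−5 = 26
LF_F = LS_G = 26; LS_F = 26−7 = 19
LF_E = LS_G = 26; LS_E = 26−6 = 20
LF_D = LS_G = 26; LS_D = 26−15 = 11
LF_C = LS_G = 26; LS_C = 26−10 = 16
LF_B = min(LS_C=16, LS_D=11, LS_E=20, LS_F=19, LS_G=26) = 11; LS_B = 11−7 = 4
LF_A = min(LS_C=16, LS_D=11, LS_E=20, LS_F=19) = 11; LS_A = 11−11 = 0
Slack_E = LS_E − ES_E = 20 − 11 = 9

9 weeks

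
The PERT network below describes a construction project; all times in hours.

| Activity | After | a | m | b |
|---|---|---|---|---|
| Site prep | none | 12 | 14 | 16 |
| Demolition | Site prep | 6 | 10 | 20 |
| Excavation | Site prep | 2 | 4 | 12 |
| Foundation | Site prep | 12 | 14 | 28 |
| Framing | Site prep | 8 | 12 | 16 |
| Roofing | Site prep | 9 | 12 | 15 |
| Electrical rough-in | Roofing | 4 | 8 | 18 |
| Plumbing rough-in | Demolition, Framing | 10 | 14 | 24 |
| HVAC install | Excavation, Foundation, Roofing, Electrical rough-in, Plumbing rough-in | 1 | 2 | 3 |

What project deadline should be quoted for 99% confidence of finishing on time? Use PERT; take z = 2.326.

49.5 hours

te_Site prep = (12 + 4·14 + 16)/6 = 84/6 = 14; σ²_Site prep = ((16−12)/6)² = 0.444
te_Demolition = (6 + 4·10 + 20)/6 = 66/6 = 11; σ²_Demolition = ((20−6)/6)² = 5.444
te_Excavation = (2 + 4·4 + 12)/6 = 30/6 = 5; σ²_Excavation = ((12−2)/6)² = 2.778
te_Foundation = (12 + 4·14 + 28)/6 = 96/6 = 16; σ²_Foundation = ((28−12)/6)² = 7.111
te_Framing = (8 + 4·12 + 16)/6 = 72/6 = 12; σ²_Framing = ((16−8)/6)² = 1.778
te_Roofing = (9 + 4·12 + 15)/6 = 72/6 = 12; σ²_Roofing = ((15−9)/6)² = 1.000
te_Electrical rough-in = (4 + 4·8 + 18)/6 = 54/6 = 9; σ²_Electrical rough-in = ((18−4)/6)² = 5.444
te_Plumbing rough-in = (10 + 4·14 + 24)/6 = 90/6 = 15; σ²_Plumbing rough-in = ((24−10)/6)² = 5.444
te_HVAC install = (1 + 4·2 + 3)/6 = 12/6 = 2; σ²_HVAC install = ((3−1)/6)² = 0.111

Forward pass:
ES_Site prep = 0; EF_Site prep = 14
ES_Demolition = 14; EF_Demolition = 14+11 = 25
ES_Excavation = 14; EF_Excavation = 14+5 = 19
ES_Foundation = 14; EF_Foundation = 14+16 = 30
ES_Framing = 14; EF_Framing = 14+12 = 26
ES_Roofing = 14; EF_Roofing = 14+12 = 26
ES_Electrical rough-in = 26; EF_Electrical rough-in = 26+9 = 35
ES_Plumbing rough-in = max(EF_Demolition=25, EF_Framing=26) = 26; EF_Plumbing rough-in = 26+15 = 41
ES_HVAC install = max(EF_Excavation=19, EF_Foundation=30, EF_Roofing=26, EF_Electrical rough-in=35, EF_Plumbing rough-in=41) = 41; EF_HVAC install = 41+2 = 43
Expected project duration μ = 43 hours. Critical path: Site prep → Framing → Plumbing rough-in → HVAC install.

Variance along critical path = 0.444 + 1.778 + 5.444 + 0.111 = 7.778; σ = 2.789 hours.
D = μ + z·σ = 43 + 2.326·2.789 = 49.5 hours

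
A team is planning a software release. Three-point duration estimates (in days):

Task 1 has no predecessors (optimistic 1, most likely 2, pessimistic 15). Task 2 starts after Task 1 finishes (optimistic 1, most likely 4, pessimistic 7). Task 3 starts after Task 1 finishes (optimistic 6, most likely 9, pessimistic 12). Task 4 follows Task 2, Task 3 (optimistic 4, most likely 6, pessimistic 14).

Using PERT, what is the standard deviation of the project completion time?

3.04 days

te_Task 1 = (1 + 4·2 + 15)/6 = 24/6 = 4; σ²_Task 1 = ((15−1)/6)² = 5.444
te_Task 2 = (1 + 4·4 + 7)/6 = 24/6 = 4; σ²_Task 2 = ((7−1)/6)² = 1.000
te_Task 3 = (6 + 4·9 + 12)/6 = 54/6 = 9; σ²_Task 3 = ((12−6)/6)² = 1.000
te_Task 4 = (4 + 4·6 + 14)/6 = 42/6 = 7; σ²_Task 4 = ((14−4)/6)² = 2.778

Forward pass:
ES_Task 1 = 0; EF_Task 1 = 4
ES_Task 2 = 4; EF_Task 2 = 4+4 = 8
ES_Task 3 = 4; EF_Task 3 = 4+9 = 13
ES_Task 4 = max(EF_Task 2=8, EF_Task 3=13) = 13; EF_Task 4 = 13+7 = 20
Expected project duration μ = 20 days. Critical path: Task 1 → Task 3 → Task 4.

Variance along critical path = 5.444 + 1.000 + 2.778 = 9.222
σ = √9.222 = 3.037 days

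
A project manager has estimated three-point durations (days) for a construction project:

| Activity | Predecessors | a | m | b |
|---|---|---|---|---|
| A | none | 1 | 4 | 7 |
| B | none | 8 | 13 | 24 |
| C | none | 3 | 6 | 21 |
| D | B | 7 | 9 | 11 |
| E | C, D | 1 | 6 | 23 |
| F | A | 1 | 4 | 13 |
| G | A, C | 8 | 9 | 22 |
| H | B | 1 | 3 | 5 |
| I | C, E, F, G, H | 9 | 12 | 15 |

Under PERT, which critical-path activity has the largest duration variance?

E

te_A = (1 + 4·4 + 7)/6 = 24/6 = 4; σ²_A = ((7−1)/6)² = 1.000
te_B = (8 + 4·13 + 24)/6 = 84/6 = 14; σ²_B = ((24−8)/6)² = 7.111
te_C = (3 + 4·6 + 21)/6 = 48/6 = 8; σ²_C = ((21−3)/6)² = 9.000
te_D = (7 + 4·9 + 11)/6 = 54/6 = 9; σ²_D = ((11−7)/6)² = 0.444
te_E = (1 + 4·6 + 23)/6 = 48/6 = 8; σ²_E = ((23−1)/6)² = 13.444
te_F = (1 + 4·4 + 13)/6 = 30/6 = 5; σ²_F = ((13−1)/6)² = 4.000
te_G = (8 + 4·9 + 22)/6 = 66/6 = 11; σ²_G = ((22−8)/6)² = 5.444
te_H = (1 + 4·3 + 5)/6 = 18/6 = 3; σ²_H = ((5−1)/6)² = 0.444
te_I = (9 + 4·12 + 15)/6 = 72/6 = 12; σ²_I = ((15−9)/6)² = 1.000

Forward pass:
ES_A = 0; EF_A = 4
ES_B = 0; EF_B = 14
ES_C = 0; EF_C = 8
ES_D = 14; EF_D = 14+9 = 23
ES_E = max(EF_C=8, EF_D=23) = 23; EF_E = 23+8 = 31
ES_F = 4; EF_F = 4+5 = 9
ES_G = max(EF_A=4, EF_C=8) = 8; EF_G = 8+11 = 19
ES_H = 14; EF_H = 14+3 = 17
ES_I = max(EF_C=8, EF_E=31, EF_F=9, EF_G=19, EF_H=17) = 31; EF_I = 31+12 = 43
Expected project duration μ = 43 days. Critical path: B → D → E → I.

Variances on critical path: σ²_B=7.111, σ²_D=0.444, σ²_E=13.444, σ²_I=1.000.
Largest is σ²_E = 13.444.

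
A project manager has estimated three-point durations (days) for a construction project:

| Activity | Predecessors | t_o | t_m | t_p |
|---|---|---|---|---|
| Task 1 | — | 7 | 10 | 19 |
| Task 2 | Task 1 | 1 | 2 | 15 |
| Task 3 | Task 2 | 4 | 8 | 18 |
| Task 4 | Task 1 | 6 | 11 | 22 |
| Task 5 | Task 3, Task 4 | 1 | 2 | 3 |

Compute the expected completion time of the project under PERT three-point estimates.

te_Task 1 = (7 + 4·10 + 19)/6 = 66/6 = 11
te_Task 2 = (1 + 4·2 + 15)/6 = 24/6 = 4
te_Task 3 = (4 + 4·8 + 18)/6 = 54/6 = 9
te_Task 4 = (6 + 4·11 + 22)/6 = 72/6 = 12
te_Task 5 = (1 + 4·2 + 3)/6 = 12/6 = 2

Forward pass:
ES_Task 1 = 0; EF_Task 1 = 11
ES_Task 2 = 11; EF_Task 2 = 11+4 = 15
ES_Task 3 = 15; EF_Task 3 = 15+9 = 24
ES_Task 4 = 11; EF_Task 4 = 11+12 = 23
ES_Task 5 = max(EF_Task 3=24, EF_Task 4=23) = 24; EF_Task 5 = 24+2 = 26
Expected project duration μ = 26 days. Critical path: Task 1 → Task 2 → Task 3 → Task 5.

26 days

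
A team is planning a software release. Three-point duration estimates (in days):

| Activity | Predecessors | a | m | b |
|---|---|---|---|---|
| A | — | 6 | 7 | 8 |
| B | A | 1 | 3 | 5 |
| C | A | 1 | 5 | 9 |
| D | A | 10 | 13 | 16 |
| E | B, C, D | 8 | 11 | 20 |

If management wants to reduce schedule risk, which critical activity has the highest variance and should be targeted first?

E

te_A = (6 + 4·7 + 8)/6 = 42/6 = 7; σ²_A = ((8−6)/6)² = 0.111
te_B = (1 + 4·3 + 5)/6 = 18/6 = 3; σ²_B = ((5−1)/6)² = 0.444
te_C = (1 + 4·5 + 9)/6 = 30/6 = 5; σ²_C = ((9−1)/6)² = 1.778
te_D = (10 + 4·13 + 16)/6 = 78/6 = 13; σ²_D = ((16−10)/6)² = 1.000
te_E = (8 + 4·11 + 20)/6 = 72/6 = 12; σ²_E = ((20−8)/6)² = 4.000

Forward pass:
ES_A = 0; EF_A = 7
ES_B = 7; EF_B = 7+3 = 10
ES_C = 7; EF_C = 7+5 = 12
ES_D = 7; EF_D = 7+13 = 20
ES_E = max(EF_B=10, EF_C=12, EF_D=20) = 20; EF_E = 20+12 = 32
Expected project duration μ = 32 days. Critical path: A → D → E.

Variances on critical path: σ²_A=0.111, σ²_D=1.000, σ²_E=4.000.
Largest is σ²_E = 4.000.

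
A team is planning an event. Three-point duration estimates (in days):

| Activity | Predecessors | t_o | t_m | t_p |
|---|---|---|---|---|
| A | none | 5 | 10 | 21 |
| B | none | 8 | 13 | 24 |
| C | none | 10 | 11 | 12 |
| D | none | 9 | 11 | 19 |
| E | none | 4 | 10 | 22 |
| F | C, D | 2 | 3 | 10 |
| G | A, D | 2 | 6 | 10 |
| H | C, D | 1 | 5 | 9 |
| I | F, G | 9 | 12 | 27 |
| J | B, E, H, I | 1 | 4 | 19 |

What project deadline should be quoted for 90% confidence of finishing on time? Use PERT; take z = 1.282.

44.1 days

te_A = (5 + 4·10 + 21)/6 = 66/6 = 11; σ²_A = ((21−5)/6)² = 7.111
te_B = (8 + 4·13 + 24)/6 = 84/6 = 14; σ²_B = ((24−8)/6)² = 7.111
te_C = (10 + 4·11 + 12)/6 = 66/6 = 11; σ²_C = ((12−10)/6)² = 0.111
te_D = (9 + 4·11 + 19)/6 = 72/6 = 12; σ²_D = ((19−9)/6)² = 2.778
te_E = (4 + 4·10 + 22)/6 = 66/6 = 11; σ²_E = ((22−4)/6)² = 9.000
te_F = (2 + 4·3 + 10)/6 = 24/6 = 4; σ²_F = ((10−2)/6)² = 1.778
te_G = (2 + 4·6 + 10)/6 = 36/6 = 6; σ²_G = ((10−2)/6)² = 1.778
te_H = (1 + 4·5 + 9)/6 = 30/6 = 5; σ²_H = ((9−1)/6)² = 1.778
te_I = (9 + 4·12 + 27)/6 = 84/6 = 14; σ²_I = ((27−9)/6)² = 9.000
te_J = (1 + 4·4 + 19)/6 = 36/6 = 6; σ²_J = ((19−1)/6)² = 9.000

Forward pass:
ES_A = 0; EF_A = 11
ES_B = 0; EF_B = 14
ES_C = 0; EF_C = 11
ES_D = 0; EF_D = 12
ES_E = 0; EF_E = 11
ES_F = max(EF_C=11, EF_D=12) = 12; EF_F = 12+4 = 16
ES_G = max(EF_A=11, EF_D=12) = 12; EF_G = 12+6 = 18
ES_H = max(EF_C=11, EF_D=12) = 12; EF_H = 12+5 = 17
ES_I = max(EF_F=16, EF_G=18) = 18; EF_I = 18+14 = 32
ES_J = max(EF_B=14, EF_E=11, EF_H=17, EF_I=32) = 32; EF_J = 32+6 = 38
Expected project duration μ = 38 days. Critical path: D → G → I → J.

Variance along critical path = 2.778 + 1.778 + 9.000 + 9.000 = 22.556; σ = 4.749 days.
D = μ + z·σ = 38 + 1.282·4.749 = 44.1 days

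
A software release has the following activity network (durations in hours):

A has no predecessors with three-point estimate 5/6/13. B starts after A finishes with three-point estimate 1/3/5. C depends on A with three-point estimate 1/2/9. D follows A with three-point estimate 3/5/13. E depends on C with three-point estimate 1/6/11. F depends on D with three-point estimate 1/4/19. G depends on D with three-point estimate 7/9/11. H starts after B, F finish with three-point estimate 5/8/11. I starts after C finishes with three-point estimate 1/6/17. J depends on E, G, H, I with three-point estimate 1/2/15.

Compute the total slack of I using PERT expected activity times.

10 hours

te_A = (5 + 4·6 + 13)/6 = 42/6 = 7
te_B = (1 + 4·3 + 5)/6 = 18/6 = 3
te_C = (1 + 4·2 + 9)/6 = 18/6 = 3
te_D = (3 + 4·5 + 13)/6 = 36/6 = 6
te_E = (1 + 4·6 + 11)/6 = 36/6 = 6
te_F = (1 + 4·4 + 19)/6 = 36/6 = 6
te_G = (7 + 4·9 + 11)/6 = 54/6 = 9
te_H = (5 + 4·8 + 11)/6 = 48/6 = 8
te_I = (1 + 4·6 + 17)/6 = 42/6 = 7
te_J = (1 + 4·2 + 15)/6 = 24/6 = 4

Forward pass:
ES_A = 0; EF_A = 7
ES_B = 7; EF_B = 7+3 = 10
ES_C = 7; EF_C = 7+3 = 10
ES_D = 7; EF_D = 7+6 = 13
ES_E = 10; EF_E = 10+6 = 16
ES_F = 13; EF_F = 13+6 = 19
ES_G = 13; EF_G = 13+9 = 22
ES_H = max(EF_B=10, EF_F=19) = 19; EF_H = 19+8 = 27
ES_I = 10; EF_I = 10+7 = 17
ES_J = max(EF_E=16, EF_G=22, EF_H=27, EF_I=17) = 27; EF_J = 27+4 = 31
Expected project duration μ = 31 hours. Critical path: A → D → F → H → J.

Backward pass:
LF_J = 31; LS_J = 31−4 = 27
LF_I = LS_J = 27; LS_I = 27−7 = 20
LF_H = LS_J = 27; LS_H = 27−8 = 19
LF_G = LS_J = 27; LS_G = 27−9 = 18
LF_F = LS_H = 19; LS_F = 19−6 = 13
LF_E = LS_J = 27; LS_E = 27−6 = 21
LF_D = min(LS_F=13, LS_G=18) = 13; LS_D = 13−6 = 7
LF_C = min(LS_E=21, LS_I=20) = 20; LS_C = 20−3 = 17
LF_B = LS_H = 19; LS_B = 19−3 = 16
LF_A = min(LS_B=16, LS_C=17, LS_D=7) = 7; LS_A = 7−7 = 0
Slack_I = LS_I − ES_I = 20 − 10 = 10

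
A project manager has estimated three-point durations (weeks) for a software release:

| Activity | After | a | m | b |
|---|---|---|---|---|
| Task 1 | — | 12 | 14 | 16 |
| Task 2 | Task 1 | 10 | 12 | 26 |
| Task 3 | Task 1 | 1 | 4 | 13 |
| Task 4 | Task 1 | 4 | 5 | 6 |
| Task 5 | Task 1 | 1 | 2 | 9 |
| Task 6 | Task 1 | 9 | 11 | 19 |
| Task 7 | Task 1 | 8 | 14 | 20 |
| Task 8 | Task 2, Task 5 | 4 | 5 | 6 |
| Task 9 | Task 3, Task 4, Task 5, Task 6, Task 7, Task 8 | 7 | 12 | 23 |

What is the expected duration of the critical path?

te_Task 1 = (12 + 4·14 + 16)/6 = 84/6 = 14
te_Task 2 = (10 + 4·12 + 26)/6 = 84/6 = 14
te_Task 3 = (1 + 4·4 + 13)/6 = 30/6 = 5
te_Task 4 = (4 + 4·5 + 6)/6 = 30/6 = 5
te_Task 5 = (1 + 4·2 + 9)/6 = 18/6 = 3
te_Task 6 = (9 + 4·11 + 19)/6 = 72/6 = 12
te_Task 7 = (8 + 4·14 + 20)/6 = 84/6 = 14
te_Task 8 = (4 + 4·5 + 6)/6 = 30/6 = 5
te_Task 9 = (7 + 4·12 + 23)/6 = 78/6 = 13

Forward pass:
ES_Task 1 = 0; EF_Task 1 = 14
ES_Task 2 = 14; EF_Task 2 = 14+14 = 28
ES_Task 3 = 14; EF_Task 3 = 14+5 = 19
ES_Task 4 = 14; EF_Task 4 = 14+5 = 19
ES_Task 5 = 14; EF_Task 5 = 14+3 = 17
ES_Task 6 = 14; EF_Task 6 = 14+12 = 26
ES_Task 7 = 14; EF_Task 7 = 14+14 = 28
ES_Task 8 = max(EF_Task 2=28, EF_Task 5=17) = 28; EF_Task 8 = 28+5 = 33
ES_Task 9 = max(EF_Task 3=19, EF_Task 4=19, EF_Task 5=17, EF_Task 6=26, EF_Task 7=28, EF_Task 8=33) = 33; EF_Task 9 = 33+13 = 46
Expected project duration μ = 46 weeks. Critical path: Task 1 → Task 2 → Task 8 → Task 9.

46 weeks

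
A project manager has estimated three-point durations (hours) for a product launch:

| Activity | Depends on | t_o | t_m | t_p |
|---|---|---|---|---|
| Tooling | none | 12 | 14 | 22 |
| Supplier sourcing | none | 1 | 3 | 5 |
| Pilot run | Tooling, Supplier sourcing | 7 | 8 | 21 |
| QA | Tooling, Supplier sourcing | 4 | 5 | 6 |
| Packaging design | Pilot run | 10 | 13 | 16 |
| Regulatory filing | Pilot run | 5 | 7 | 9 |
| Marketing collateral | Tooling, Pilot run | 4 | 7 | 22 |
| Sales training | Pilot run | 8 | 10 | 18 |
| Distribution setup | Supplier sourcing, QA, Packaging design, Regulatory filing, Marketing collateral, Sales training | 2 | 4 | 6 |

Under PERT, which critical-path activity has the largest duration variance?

te_Tooling = (12 + 4·14 + 22)/6 = 90/6 = 15; σ²_Tooling = ((22−12)/6)² = 2.778
te_Supplier sourcing = (1 + 4·3 + 5)/6 = 18/6 = 3; σ²_Supplier sourcing = ((5−1)/6)² = 0.444
te_Pilot run = (7 + 4·8 + 21)/6 = 60/6 = 10; σ²_Pilot run = ((21−7)/6)² = 5.444
te_QA = (4 + 4·5 + 6)/6 = 30/6 = 5; σ²_QA = ((6−4)/6)² = 0.111
te_Packaging design = (10 + 4·13 + 16)/6 = 78/6 = 13; σ²_Packaging design = ((16−10)/6)² = 1.000
te_Regulatory filing = (5 + 4·7 + 9)/6 = 42/6 = 7; σ²_Regulatory filing = ((9−5)/6)² = 0.444
te_Marketing collateral = (4 + 4·7 + 22)/6 = 54/6 = 9; σ²_Marketing collateral = ((22−4)/6)² = 9.000
te_Sales training = (8 + 4·10 + 18)/6 = 66/6 = 11; σ²_Sales training = ((18−8)/6)² = 2.778
te_Distribution setup = (2 + 4·4 + 6)/6 = 24/6 = 4; σ²_Distribution setup = ((6−2)/6)² = 0.444

Forward pass:
ES_Tooling = 0; EF_Tooling = 15
ES_Supplier sourcing = 0; EF_Supplier sourcing = 3
ES_Pilot run = max(EF_Tooling=15, EF_Supplier sourcing=3) = 15; EF_Pilot run = 15+10 = 25
ES_QA = max(EF_Tooling=15, EF_Supplier sourcing=3) = 15; EF_QA = 15+5 = 20
ES_Packaging design = 25; EF_Packaging design = 25+13 = 38
ES_Regulatory filing = 25; EF_Regulatory filing = 25+7 = 32
ES_Marketing collateral = max(EF_Tooling=15, EF_Pilot run=25) = 25; EF_Marketing collateral = 25+9 = 34
ES_Sales training = 25; EF_Sales training = 25+11 = 36
ES_Distribution setup = max(EF_Supplier sourcing=3, EF_QA=20, EF_Packaging design=38, EF_Regulatory filing=32, EF_Marketing collateral=34, EF_Sales training=36) = 38; EF_Distribution setup = 38+4 = 42
Expected project duration μ = 42 hours. Critical path: Tooling → Pilot run → Packaging design → Distribution setup.

Variances on critical path: σ²_Tooling=2.778, σ²_Pilot run=5.444, σ²_Packaging design=1.000, σ²_Distribution setup=0.444.
Largest is σ²_Pilot run = 5.444.

Pilot run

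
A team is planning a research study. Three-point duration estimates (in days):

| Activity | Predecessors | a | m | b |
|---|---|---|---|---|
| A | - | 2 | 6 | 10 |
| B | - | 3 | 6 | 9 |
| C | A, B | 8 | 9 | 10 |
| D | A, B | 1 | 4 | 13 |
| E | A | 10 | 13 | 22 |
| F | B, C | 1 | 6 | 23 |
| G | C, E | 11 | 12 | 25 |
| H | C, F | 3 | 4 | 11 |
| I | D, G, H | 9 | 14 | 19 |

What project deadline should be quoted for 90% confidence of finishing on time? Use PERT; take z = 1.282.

52.8 days

te_A = (2 + 4·6 + 10)/6 = 36/6 = 6; σ²_A = ((10−2)/6)² = 1.778
te_B = (3 + 4·6 + 9)/6 = 36/6 = 6; σ²_B = ((9−3)/6)² = 1.000
te_C = (8 + 4·9 + 10)/6 = 54/6 = 9; σ²_C = ((10−8)/6)² = 0.111
te_D = (1 + 4·4 + 13)/6 = 30/6 = 5; σ²_D = ((13−1)/6)² = 4.000
te_E = (10 + 4·13 + 22)/6 = 84/6 = 14; σ²_E = ((22−10)/6)² = 4.000
te_F = (1 + 4·6 + 23)/6 = 48/6 = 8; σ²_F = ((23−1)/6)² = 13.444
te_G = (11 + 4·12 + 25)/6 = 84/6 = 14; σ²_G = ((25−11)/6)² = 5.444
te_H = (3 + 4·4 + 11)/6 = 30/6 = 5; σ²_H = ((11−3)/6)² = 1.778
te_I = (9 + 4·14 + 19)/6 = 84/6 = 14; σ²_I = ((19−9)/6)² = 2.778

Forward pass:
ES_A = 0; EF_A = 6
ES_B = 0; EF_B = 6
ES_C = max(EF_A=6, EF_B=6) = 6; EF_C = 6+9 = 15
ES_D = max(EF_A=6, EF_B=6) = 6; EF_D = 6+5 = 11
ES_E = 6; EF_E = 6+14 = 20
ES_F = max(EF_B=6, EF_C=15) = 15; EF_F = 15+8 = 23
ES_G = max(EF_C=15, EF_E=20) = 20; EF_G = 20+14 = 34
ES_H = max(EF_C=15, EF_F=23) = 23; EF_H = 23+5 = 28
ES_I = max(EF_D=11, EF_G=34, EF_H=28) = 34; EF_I = 34+14 = 48
Expected project duration μ = 48 days. Critical path: A → E → G → I.

Variance along critical path = 1.778 + 4.000 + 5.444 + 2.778 = 14.000; σ = 3.742 days.
D = μ + z·σ = 48 + 1.282·3.742 = 52.8 days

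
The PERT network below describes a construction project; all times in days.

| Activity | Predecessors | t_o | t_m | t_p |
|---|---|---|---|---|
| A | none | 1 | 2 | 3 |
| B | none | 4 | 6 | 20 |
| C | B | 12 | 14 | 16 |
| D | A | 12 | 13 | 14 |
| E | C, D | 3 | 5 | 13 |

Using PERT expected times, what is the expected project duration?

28 days

te_A = (1 + 4·2 + 3)/6 = 12/6 = 2
te_B = (4 + 4·6 + 20)/6 = 48/6 = 8
te_C = (12 + 4·14 + 16)/6 = 84/6 = 14
te_D = (12 + 4·13 + 14)/6 = 78/6 = 13
te_E = (3 + 4·5 + 13)/6 = 36/6 = 6

Forward pass:
ES_A = 0; EF_A = 2
ES_B = 0; EF_B = 8
ES_C = 8; EF_C = 8+14 = 22
ES_D = 2; EF_D = 2+13 = 15
ES_E = max(EF_C=22, EF_D=15) = 22; EF_E = 22+6 = 28
Expected project duration μ = 28 days. Critical path: B → C → E.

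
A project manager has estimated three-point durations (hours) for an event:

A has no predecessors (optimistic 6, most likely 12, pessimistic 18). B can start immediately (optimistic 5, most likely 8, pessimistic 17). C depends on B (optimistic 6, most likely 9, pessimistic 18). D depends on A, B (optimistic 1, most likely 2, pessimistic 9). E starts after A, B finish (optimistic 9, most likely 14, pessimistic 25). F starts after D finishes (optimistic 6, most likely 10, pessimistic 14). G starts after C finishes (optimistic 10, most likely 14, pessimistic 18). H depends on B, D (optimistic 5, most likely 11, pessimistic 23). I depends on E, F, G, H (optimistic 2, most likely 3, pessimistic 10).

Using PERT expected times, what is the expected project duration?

te_A = (6 + 4·12 + 18)/6 = 72/6 = 12
te_B = (5 + 4·8 + 17)/6 = 54/6 = 9
te_C = (6 + 4·9 + 18)/6 = 60/6 = 10
te_D = (1 + 4·2 + 9)/6 = 18/6 = 3
te_E = (9 + 4·14 + 25)/6 = 90/6 = 15
te_F = (6 + 4·10 + 14)/6 = 60/6 = 10
te_G = (10 + 4·14 + 18)/6 = 84/6 = 14
te_H = (5 + 4·11 + 23)/6 = 72/6 = 12
te_I = (2 + 4·3 + 10)/6 = 24/6 = 4

Forward pass:
ES_A = 0; EF_A = 12
ES_B = 0; EF_B = 9
ES_C = 9; EF_C = 9+10 = 19
ES_D = max(EF_A=12, EF_B=9) = 12; EF_D = 12+3 = 15
ES_E = max(EF_A=12, EF_B=9) = 12; EF_E = 12+15 = 27
ES_F = 15; EF_F = 15+10 = 25
ES_G = 19; EF_G = 19+14 = 33
ES_H = max(EF_B=9, EF_D=15) = 15; EF_H = 15+12 = 27
ES_I = max(EF_E=27, EF_F=25, EF_G=33, EF_H=27) = 33; EF_I = 33+4 = 37
Expected project duration μ = 37 hours. Critical path: B → C → G → I.

37 hours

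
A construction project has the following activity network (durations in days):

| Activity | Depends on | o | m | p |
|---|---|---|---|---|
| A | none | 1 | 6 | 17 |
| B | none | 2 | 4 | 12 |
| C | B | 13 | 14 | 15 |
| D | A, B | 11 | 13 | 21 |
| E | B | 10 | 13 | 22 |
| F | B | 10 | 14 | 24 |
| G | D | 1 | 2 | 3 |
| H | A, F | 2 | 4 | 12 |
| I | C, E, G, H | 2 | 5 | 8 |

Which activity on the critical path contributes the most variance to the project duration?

te_A = (1 + 4·6 + 17)/6 = 42/6 = 7; σ²_A = ((17−1)/6)² = 7.111
te_B = (2 + 4·4 + 12)/6 = 30/6 = 5; σ²_B = ((12−2)/6)² = 2.778
te_C = (13 + 4·14 + 15)/6 = 84/6 = 14; σ²_C = ((15−13)/6)² = 0.111
te_D = (11 + 4·13 + 21)/6 = 84/6 = 14; σ²_D = ((21−11)/6)² = 2.778
te_E = (10 + 4·13 + 22)/6 = 84/6 = 14; σ²_E = ((22−10)/6)² = 4.000
te_F = (10 + 4·14 + 24)/6 = 90/6 = 15; σ²_F = ((24−10)/6)² = 5.444
te_G = (1 + 4·2 + 3)/6 = 12/6 = 2; σ²_G = ((3−1)/6)² = 0.111
te_H = (2 + 4·4 + 12)/6 = 30/6 = 5; σ²_H = ((12−2)/6)² = 2.778
te_I = (2 + 4·5 + 8)/6 = 30/6 = 5; σ²_I = ((8−2)/6)² = 1.000

Forward pass:
ES_A = 0; EF_A = 7
ES_B = 0; EF_B = 5
ES_C = 5; EF_C = 5+14 = 19
ES_D = max(EF_A=7, EF_B=5) = 7; EF_D = 7+14 = 21
ES_E = 5; EF_E = 5+14 = 19
ES_F = 5; EF_F = 5+15 = 20
ES_G = 21; EF_G = 21+2 = 23
ES_H = max(EF_A=7, EF_F=20) = 20; EF_H = 20+5 = 25
ES_I = max(EF_C=19, EF_E=19, EF_G=23, EF_H=25) = 25; EF_I = 25+5 = 30
Expected project duration μ = 30 days. Critical path: B → F → H → I.

Variances on critical path: σ²_B=2.778, σ²_F=5.444, σ²_H=2.778, σ²_I=1.000.
Largest is σ²_F = 5.444.

F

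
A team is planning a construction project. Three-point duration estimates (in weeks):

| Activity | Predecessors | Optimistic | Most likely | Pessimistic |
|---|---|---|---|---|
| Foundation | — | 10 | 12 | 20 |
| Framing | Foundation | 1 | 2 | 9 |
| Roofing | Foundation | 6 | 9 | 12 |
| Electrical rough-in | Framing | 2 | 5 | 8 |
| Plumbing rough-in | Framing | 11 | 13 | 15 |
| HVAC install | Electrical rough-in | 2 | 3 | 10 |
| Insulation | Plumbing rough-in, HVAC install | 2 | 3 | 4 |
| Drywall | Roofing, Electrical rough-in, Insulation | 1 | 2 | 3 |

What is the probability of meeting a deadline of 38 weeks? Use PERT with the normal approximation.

te_Foundation = (10 + 4·12 + 20)/6 = 78/6 = 13; σ²_Foundation = ((20−10)/6)² = 2.778
te_Framing = (1 + 4·2 + 9)/6 = 18/6 = 3; σ²_Framing = ((9−1)/6)² = 1.778
te_Roofing = (6 + 4·9 + 12)/6 = 54/6 = 9; σ²_Roofing = ((12−6)/6)² = 1.000
te_Electrical rough-in = (2 + 4·5 + 8)/6 = 30/6 = 5; σ²_Electrical rough-in = ((8−2)/6)² = 1.000
te_Plumbing rough-in = (11 + 4·13 + 15)/6 = 78/6 = 13; σ²_Plumbing rough-in = ((15−11)/6)² = 0.444
te_HVAC install = (2 + 4·3 + 10)/6 = 24/6 = 4; σ²_HVAC install = ((10−2)/6)² = 1.778
te_Insulation = (2 + 4·3 + 4)/6 = 18/6 = 3; σ²_Insulation = ((4−2)/6)² = 0.111
te_Drywall = (1 + 4·2 + 3)/6 = 12/6 = 2; σ²_Drywall = ((3−1)/6)² = 0.111

Forward pass:
ES_Foundation = 0; EF_Foundation = 13
ES_Framing = 13; EF_Framing = 13+3 = 16
ES_Roofing = 13; EF_Roofing = 13+9 = 22
ES_Electrical rough-in = 16; EF_Electrical rough-in = 16+5 = 21
ES_Plumbing rough-in = 16; EF_Plumbing rough-in = 16+13 = 29
ES_HVAC install = 21; EF_HVAC install = 21+4 = 25
ES_Insulation = max(EF_Plumbing rough-in=29, EF_HVAC install=25) = 29; EF_Insulation = 29+3 = 32
ES_Drywall = max(EF_Roofing=22, EF_Electrical rough-in=21, EF_Insulation=32) = 32; EF_Drywall = 32+2 = 34
Expected project duration μ = 34 weeks. Critical path: Foundation → Framing → Plumbing rough-in → Insulation → Drywall.

Variance along critical path = 2.778 + 1.778 + 0.444 + 0.111 + 0.111 = 5.222; σ = √5.222 = 2.285 weeks.
Z = (38 − 34) / 2.285 = 1.750
P(T ≤ 38) = Φ(1.750) ≈ 0.960

0.960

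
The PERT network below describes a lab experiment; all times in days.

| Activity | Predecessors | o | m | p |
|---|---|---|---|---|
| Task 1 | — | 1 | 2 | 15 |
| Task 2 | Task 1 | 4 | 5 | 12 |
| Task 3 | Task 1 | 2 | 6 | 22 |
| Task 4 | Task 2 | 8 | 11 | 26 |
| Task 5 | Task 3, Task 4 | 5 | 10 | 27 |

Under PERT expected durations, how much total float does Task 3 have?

te_Task 1 = (1 + 4·2 + 15)/6 = 24/6 = 4
te_Task 2 = (4 + 4·5 + 12)/6 = 36/6 = 6
te_Task 3 = (2 + 4·6 + 22)/6 = 48/6 = 8
te_Task 4 = (8 + 4·11 + 26)/6 = 78/6 = 13
te_Task 5 = (5 + 4·10 + 27)/6 = 72/6 = 12

Forward pass:
ES_Task 1 = 0; EF_Task 1 = 4
ES_Task 2 = 4; EF_Task 2 = 4+6 = 10
ES_Task 3 = 4; EF_Task 3 = 4+8 = 12
ES_Task 4 = 10; EF_Task 4 = 10+13 = 23
ES_Task 5 = max(EF_Task 3=12, EF_Task 4=23) = 23; EF_Task 5 = 23+12 = 35
Expected project duration μ = 35 days. Critical path: Task 1 → Task 2 → Task 4 → Task 5.

Backward pass:
LF_Task 5 = 35; LS_Task 5 = 35−12 = 23
LF_Task 4 = LS_Task 5 = 23; LS_Task 4 = 23−13 = 10
LF_Task 3 = LS_Task 5 = 23; LS_Task 3 = 23−8 = 15
LF_Task 2 = LS_Task 4 = 10; LS_Task 2 = 10−6 = 4
LF_Task 1 = min(LS_Task 2=4, LS_Task 3=15) = 4; LS_Task 1 = 4−4 = 0
Slack_Task 3 = LS_Task 3 − ES_Task 3 = 15 − 4 = 11

11 days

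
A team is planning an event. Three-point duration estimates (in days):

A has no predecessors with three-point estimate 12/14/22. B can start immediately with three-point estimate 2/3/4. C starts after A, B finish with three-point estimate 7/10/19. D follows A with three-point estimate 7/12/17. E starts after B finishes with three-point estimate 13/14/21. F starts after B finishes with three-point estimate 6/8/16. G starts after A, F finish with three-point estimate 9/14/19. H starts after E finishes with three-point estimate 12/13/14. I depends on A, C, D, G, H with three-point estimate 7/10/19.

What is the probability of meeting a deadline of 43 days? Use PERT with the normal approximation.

0.658

te_A = (12 + 4·14 + 22)/6 = 90/6 = 15; σ²_A = ((22−12)/6)² = 2.778
te_B = (2 + 4·3 + 4)/6 = 18/6 = 3; σ²_B = ((4−2)/6)² = 0.111
te_C = (7 + 4·10 + 19)/6 = 66/6 = 11; σ²_C = ((19−7)/6)² = 4.000
te_D = (7 + 4·12 + 17)/6 = 72/6 = 12; σ²_D = ((17−7)/6)² = 2.778
te_E = (13 + 4·14 + 21)/6 = 90/6 = 15; σ²_E = ((21−13)/6)² = 1.778
te_F = (6 + 4·8 + 16)/6 = 54/6 = 9; σ²_F = ((16−6)/6)² = 2.778
te_G = (9 + 4·14 + 19)/6 = 84/6 = 14; σ²_G = ((19−9)/6)² = 2.778
te_H = (12 + 4·13 + 14)/6 = 78/6 = 13; σ²_H = ((14−12)/6)² = 0.111
te_I = (7 + 4·10 + 19)/6 = 66/6 = 11; σ²_I = ((19−7)/6)² = 4.000

Forward pass:
ES_A = 0; EF_A = 15
ES_B = 0; EF_B = 3
ES_C = max(EF_A=15, EF_B=3) = 15; EF_C = 15+11 = 26
ES_D = 15; EF_D = 15+12 = 27
ES_E = 3; EF_E = 3+15 = 18
ES_F = 3; EF_F = 3+9 = 12
ES_G = max(EF_A=15, EF_F=12) = 15; EF_G = 15+14 = 29
ES_H = 18; EF_H = 18+13 = 31
ES_I = max(EF_A=15, EF_C=26, EF_D=27, EF_G=29, EF_H=31) = 31; EF_I = 31+11 = 42
Expected project duration μ = 42 days. Critical path: B → E → H → I.

Variance along critical path = 0.111 + 1.778 + 0.111 + 4.000 = 6.000; σ = √6.000 = 2.449 days.
Z = (43 − 42) / 2.449 = 0.408
P(T ≤ 43) = Φ(0.408) ≈ 0.658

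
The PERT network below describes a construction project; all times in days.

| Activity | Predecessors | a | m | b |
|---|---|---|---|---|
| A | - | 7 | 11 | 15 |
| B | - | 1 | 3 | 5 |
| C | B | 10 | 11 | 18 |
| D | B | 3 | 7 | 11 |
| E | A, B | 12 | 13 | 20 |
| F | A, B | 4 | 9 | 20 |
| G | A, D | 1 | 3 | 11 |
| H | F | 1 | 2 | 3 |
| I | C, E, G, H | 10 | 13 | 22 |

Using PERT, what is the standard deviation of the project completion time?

2.75 days

te_A = (7 + 4·11 + 15)/6 = 66/6 = 11; σ²_A = ((15−7)/6)² = 1.778
te_B = (1 + 4·3 + 5)/6 = 18/6 = 3; σ²_B = ((5−1)/6)² = 0.444
te_C = (10 + 4·11 + 18)/6 = 72/6 = 12; σ²_C = ((18−10)/6)² = 1.778
te_D = (3 + 4·7 + 11)/6 = 42/6 = 7; σ²_D = ((11−3)/6)² = 1.778
te_E = (12 + 4·13 + 20)/6 = 84/6 = 14; σ²_E = ((20−12)/6)² = 1.778
te_F = (4 + 4·9 + 20)/6 = 60/6 = 10; σ²_F = ((20−4)/6)² = 7.111
te_G = (1 + 4·3 + 11)/6 = 24/6 = 4; σ²_G = ((11−1)/6)² = 2.778
te_H = (1 + 4·2 + 3)/6 = 12/6 = 2; σ²_H = ((3−1)/6)² = 0.111
te_I = (10 + 4·13 + 22)/6 = 84/6 = 14; σ²_I = ((22−10)/6)² = 4.000

Forward pass:
ES_A = 0; EF_A = 11
ES_B = 0; EF_B = 3
ES_C = 3; EF_C = 3+12 = 15
ES_D = 3; EF_D = 3+7 = 10
ES_E = max(EF_A=11, EF_B=3) = 11; EF_E = 11+14 = 25
ES_F = max(EF_A=11, EF_B=3) = 11; EF_F = 11+10 = 21
ES_G = max(EF_A=11, EF_D=10) = 11; EF_G = 11+4 = 15
ES_H = 21; EF_H = 21+2 = 23
ES_I = max(EF_C=15, EF_E=25, EF_G=15, EF_H=23) = 25; EF_I = 25+14 = 39
Expected project duration μ = 39 days. Critical path: A → E → I.

Variance along critical path = 1.778 + 1.778 + 4.000 = 7.556
σ = √7.556 = 2.749 days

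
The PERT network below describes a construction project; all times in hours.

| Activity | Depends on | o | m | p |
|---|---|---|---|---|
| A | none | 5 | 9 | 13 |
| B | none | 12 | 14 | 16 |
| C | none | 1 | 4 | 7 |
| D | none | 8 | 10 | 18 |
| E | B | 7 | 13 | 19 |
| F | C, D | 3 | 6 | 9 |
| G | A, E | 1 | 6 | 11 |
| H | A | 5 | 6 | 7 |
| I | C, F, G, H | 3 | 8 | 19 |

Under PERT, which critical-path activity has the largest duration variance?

te_A = (5 + 4·9 + 13)/6 = 54/6 = 9; σ²_A = ((13−5)/6)² = 1.778
te_B = (12 + 4·14 + 16)/6 = 84/6 = 14; σ²_B = ((16−12)/6)² = 0.444
te_C = (1 + 4·4 + 7)/6 = 24/6 = 4; σ²_C = ((7−1)/6)² = 1.000
te_D = (8 + 4·10 + 18)/6 = 66/6 = 11; σ²_D = ((18−8)/6)² = 2.778
te_E = (7 + 4·13 + 19)/6 = 78/6 = 13; σ²_E = ((19−7)/6)² = 4.000
te_F = (3 + 4·6 + 9)/6 = 36/6 = 6; σ²_F = ((9−3)/6)² = 1.000
te_G = (1 + 4·6 + 11)/6 = 36/6 = 6; σ²_G = ((11−1)/6)² = 2.778
te_H = (5 + 4·6 + 7)/6 = 36/6 = 6; σ²_H = ((7−5)/6)² = 0.111
te_I = (3 + 4·8 + 19)/6 = 54/6 = 9; σ²_I = ((19−3)/6)² = 7.111

Forward pass:
ES_A = 0; EF_A = 9
ES_B = 0; EF_B = 14
ES_C = 0; EF_C = 4
ES_D = 0; EF_D = 11
ES_E = 14; EF_E = 14+13 = 27
ES_F = max(EF_C=4, EF_D=11) = 11; EF_F = 11+6 = 17
ES_G = max(EF_A=9, EF_E=27) = 27; EF_G = 27+6 = 33
ES_H = 9; EF_H = 9+6 = 15
ES_I = max(EF_C=4, EF_F=17, EF_G=33, EF_H=15) = 33; EF_I = 33+9 = 42
Expected project duration μ = 42 hours. Critical path: B → E → G → I.

Variances on critical path: σ²_B=0.444, σ²_E=4.000, σ²_G=2.778, σ²_I=7.111.
Largest is σ²_I = 7.111.

I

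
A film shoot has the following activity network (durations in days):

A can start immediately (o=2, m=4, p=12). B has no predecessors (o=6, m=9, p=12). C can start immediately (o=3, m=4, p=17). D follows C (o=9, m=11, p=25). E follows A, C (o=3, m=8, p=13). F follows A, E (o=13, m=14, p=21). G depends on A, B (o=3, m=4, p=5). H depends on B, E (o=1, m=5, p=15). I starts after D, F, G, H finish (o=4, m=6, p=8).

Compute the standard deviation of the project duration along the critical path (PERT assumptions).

3.23 days

te_A = (2 + 4·4 + 12)/6 = 30/6 = 5; σ²_A = ((12−2)/6)² = 2.778
te_B = (6 + 4·9 + 12)/6 = 54/6 = 9; σ²_B = ((12−6)/6)² = 1.000
te_C = (3 + 4·4 + 17)/6 = 36/6 = 6; σ²_C = ((17−3)/6)² = 5.444
te_D = (9 + 4·11 + 25)/6 = 78/6 = 13; σ²_D = ((25−9)/6)² = 7.111
te_E = (3 + 4·8 + 13)/6 = 48/6 = 8; σ²_E = ((13−3)/6)² = 2.778
te_F = (13 + 4·14 + 21)/6 = 90/6 = 15; σ²_F = ((21−13)/6)² = 1.778
te_G = (3 + 4·4 + 5)/6 = 24/6 = 4; σ²_G = ((5−3)/6)² = 0.111
te_H = (1 + 4·5 + 15)/6 = 36/6 = 6; σ²_H = ((15−1)/6)² = 5.444
te_I = (4 + 4·6 + 8)/6 = 36/6 = 6; σ²_I = ((8−4)/6)² = 0.444

Forward pass:
ES_A = 0; EF_A = 5
ES_B = 0; EF_B = 9
ES_C = 0; EF_C = 6
ES_D = 6; EF_D = 6+13 = 19
ES_E = max(EF_A=5, EF_C=6) = 6; EF_E = 6+8 = 14
ES_F = max(EF_A=5, EF_E=14) = 14; EF_F = 14+15 = 29
ES_G = max(EF_A=5, EF_B=9) = 9; EF_G = 9+4 = 13
ES_H = max(EF_B=9, EF_E=14) = 14; EF_H = 14+6 = 20
ES_I = max(EF_D=19, EF_F=29, EF_G=13, EF_H=20) = 29; EF_I = 29+6 = 35
Expected project duration μ = 35 days. Critical path: C → E → F → I.

Variance along critical path = 5.444 + 2.778 + 1.778 + 0.444 = 10.444
σ = √10.444 = 3.232 days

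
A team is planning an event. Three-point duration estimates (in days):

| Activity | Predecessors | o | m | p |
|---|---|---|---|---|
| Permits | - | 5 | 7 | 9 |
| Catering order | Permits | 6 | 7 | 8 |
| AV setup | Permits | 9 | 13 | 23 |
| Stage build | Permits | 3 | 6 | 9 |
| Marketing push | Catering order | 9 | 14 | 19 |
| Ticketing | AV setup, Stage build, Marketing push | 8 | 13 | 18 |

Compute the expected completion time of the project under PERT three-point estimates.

41 days

te_Permits = (5 + 4·7 + 9)/6 = 42/6 = 7
te_Catering order = (6 + 4·7 + 8)/6 = 42/6 = 7
te_AV setup = (9 + 4·13 + 23)/6 = 84/6 = 14
te_Stage build = (3 + 4·6 + 9)/6 = 36/6 = 6
te_Marketing push = (9 + 4·14 + 19)/6 = 84/6 = 14
te_Ticketing = (8 + 4·13 + 18)/6 = 78/6 = 13

Forward pass:
ES_Permits = 0; EF_Permits = 7
ES_Catering order = 7; EF_Catering order = 7+7 = 14
ES_AV setup = 7; EF_AV setup = 7+14 = 21
ES_Stage build = 7; EF_Stage build = 7+6 = 13
ES_Marketing push = 14; EF_Marketing push = 14+14 = 28
ES_Ticketing = max(EF_AV setup=21, EF_Stage build=13, EF_Marketing push=28) = 28; EF_Ticketing = 28+13 = 41
Expected project duration μ = 41 days. Critical path: Permits → Catering order → Marketing push → Ticketing.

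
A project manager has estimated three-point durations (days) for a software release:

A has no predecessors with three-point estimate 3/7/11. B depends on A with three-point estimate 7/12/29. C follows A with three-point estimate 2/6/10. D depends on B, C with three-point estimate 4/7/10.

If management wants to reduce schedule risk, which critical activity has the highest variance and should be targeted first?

B

te_A = (3 + 4·7 + 11)/6 = 42/6 = 7; σ²_A = ((11−3)/6)² = 1.778
te_B = (7 + 4·12 + 29)/6 = 84/6 = 14; σ²_B = ((29−7)/6)² = 13.444
te_C = (2 + 4·6 + 10)/6 = 36/6 = 6; σ²_C = ((10−2)/6)² = 1.778
te_D = (4 + 4·7 + 10)/6 = 42/6 = 7; σ²_D = ((10−4)/6)² = 1.000

Forward pass:
ES_A = 0; EF_A = 7
ES_B = 7; EF_B = 7+14 = 21
ES_C = 7; EF_C = 7+6 = 13
ES_D = max(EF_B=21, EF_C=13) = 21; EF_D = 21+7 = 28
Expected project duration μ = 28 days. Critical path: A → B → D.

Variances on critical path: σ²_A=1.778, σ²_B=13.444, σ²_D=1.000.
Largest is σ²_B = 13.444.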